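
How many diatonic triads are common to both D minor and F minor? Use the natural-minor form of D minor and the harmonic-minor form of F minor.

Diatonic triads of D minor (natural minor): Dm (i), Edim (ii°), F (III), Gm (iv), Am (v), Bb (VI), C (VII).
Diatonic triads of F minor (harmonic minor): Fm (i), Gdim (ii°), Abaug (III+), Bbm (iv), C (V), Db (VI), Edim (vii°).
Matching root and quality in both lists: Edim, C.
That gives 2 common triads.

2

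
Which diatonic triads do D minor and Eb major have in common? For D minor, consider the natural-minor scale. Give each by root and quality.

Triads in D minor (natural minor): D minor (i), E diminished (ii°), F major (III), G minor (iv), A minor (v), Bb major (VI), C major (VII).
Triads in Eb major: Eb major (I), F minor (ii), G minor (iii), Ab major (IV), Bb major (V), C minor (vi), D diminished (vii°).
Shared triads with their functions: G minor (iv in D minor, iii in Eb major); Bb major (VI in D minor, V in Eb major).

Gm, Bb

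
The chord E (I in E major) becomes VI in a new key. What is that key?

The numeral VI denotes a major triad on scale degree 6. With E on degree 6, the tonic of the new key is G#.
Degree 6 carries a major triad in minor keys, so the destination is G# minor.
Check: the diatonic triads of G# minor (natural minor) are G#m (i), A#dim (ii°), B (III), C#m (iv), D#m (v), E (VI), F# (VII) — E is indeed VI.

G# minor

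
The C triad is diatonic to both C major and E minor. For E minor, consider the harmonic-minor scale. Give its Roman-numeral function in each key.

The scale of C major is C D E F G A B; C is degree 1, and the triad built there (C-E-G) is major, so it is I.
The scale of E minor (harmonic minor) is E F♯ G A B C D♯; C is degree 6, and the triad built there (C-E-G) is major, so it is VI.

I in C major; VI in E minor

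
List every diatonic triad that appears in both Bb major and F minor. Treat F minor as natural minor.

Cm, Eb

Triads in Bb major: Bb major (I), C minor (ii), D minor (iii), Eb major (IV), F major (V), G minor (vi), A diminished (vii°).
Triads in F minor (natural minor): F minor (i), G diminished (ii°), Ab major (III), Bb minor (iv), C minor (v), Db major (VI), Eb major (VII).
Shared triads with their functions: C minor (ii in Bb major, v in F minor); Eb major (IV in Bb major, VII in F minor).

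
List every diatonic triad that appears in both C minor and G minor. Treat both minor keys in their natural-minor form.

Cm, E♭, Gm, B♭

Triads in C minor (natural minor): Cm (i), Ddim (ii°), E♭ (III), Fm (iv), Gm (v), A♭ (VI), B♭ (VII).
Triads in G minor (natural minor): Gm (i), Adim (ii°), B♭ (III), Cm (iv), Dm (v), E♭ (VI), F (VII).
Shared triads with their functions: Cm (i in C minor, iv in G minor); E♭ (III in C minor, VI in G minor); Gm (v in C minor, i in G minor); B♭ (VII in C minor, III in G minor).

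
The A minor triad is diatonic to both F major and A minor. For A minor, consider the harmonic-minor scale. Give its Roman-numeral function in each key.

iii in F major; i in A minor

The scale of F major is F G A Bb C D E; A is degree 3, and the triad built there (A-C-E) is minor, so it is iii.
The scale of A minor (harmonic minor) is A B C D E F G#; A is degree 1, and the triad built there (A-C-E) is minor, so it is i.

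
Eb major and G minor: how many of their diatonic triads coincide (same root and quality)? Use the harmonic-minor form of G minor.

Diatonic triads of Eb major: Eb (I), Fm (ii), Gm (iii), Ab (IV), Bb (V), Cm (vi), Ddim (vii°).
Diatonic triads of G minor (harmonic minor): Gm (i), Adim (ii°), Bbaug (III+), Cm (iv), D (V), Eb (VI), F#dim (vii°).
Matching root and quality in both lists: Eb, Gm, Cm.
That gives 3 common triads.

3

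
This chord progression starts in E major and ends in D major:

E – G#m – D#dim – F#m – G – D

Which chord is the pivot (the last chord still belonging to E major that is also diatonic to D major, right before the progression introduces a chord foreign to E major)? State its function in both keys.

F#m — ii in E major, iii in D major

Chords diatonic to E major: E, F#m, G#m, A, B, C#m, D#dim.
Reading the progression, the first chord not in that set is G, so the modulation leaves E major there.
The chord immediately before G is F#m, which is diatonic to both keys: ii in E major and iii in D major.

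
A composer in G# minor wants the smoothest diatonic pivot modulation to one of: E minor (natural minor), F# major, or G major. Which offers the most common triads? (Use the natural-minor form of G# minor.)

F# major

Triads of G# minor (natural minor): G# minor (i), A# diminished (ii°), B major (III), C# minor (iv), D# minor (v), E major (VI), F# major (VII).
E minor (natural minor) shares 0: none.
F# major shares 4: G#m, B, D#m, F#.
G major shares 0: none.
The most common triads (4) are shared with F# major.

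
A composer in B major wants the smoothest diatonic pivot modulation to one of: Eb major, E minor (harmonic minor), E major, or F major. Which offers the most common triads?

Triads of B major: B major (I), C# minor (ii), D# minor (iii), E major (IV), F# major (V), G# minor (vi), A# diminished (vii°).
Eb major shares 0: none.
E minor (harmonic minor) shares 1: B.
E major shares 4: B, C#m, E, G#m.
F major shares 0: none.
The most common triads (4) are shared with E major.

E major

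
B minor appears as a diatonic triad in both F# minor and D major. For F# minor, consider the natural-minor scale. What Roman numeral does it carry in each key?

iv in F# minor; vi in D major

The scale of F# minor (natural minor) is F# G# A B C# D E; B is degree 4, and the triad built there (B-D-F#) is minor, so it is iv.
The scale of D major is D E F# G A B C#; B is degree 6, and the triad built there (B-D-F#) is minor, so it is vi.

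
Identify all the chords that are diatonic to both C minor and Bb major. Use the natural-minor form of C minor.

Cm, Eb, Gm, Bb

Triads in C minor (natural minor): C minor (i), D diminished (ii°), Eb major (III), F minor (iv), G minor (v), Ab major (VI), Bb major (VII).
Triads in Bb major: Bb major (I), C minor (ii), D minor (iii), Eb major (IV), F major (V), G minor (vi), A diminished (vii°).
Shared triads with their functions: C minor (i in C minor, ii in Bb major); Eb major (III in C minor, IV in Bb major); G minor (v in C minor, vi in Bb major); Bb major (VII in C minor, I in Bb major).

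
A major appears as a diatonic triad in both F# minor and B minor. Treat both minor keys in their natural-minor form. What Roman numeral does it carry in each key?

III in F# minor; VII in B minor

The scale of F# minor (natural minor) is F# G# A B C# D E; A is degree 3, and the triad built there (A-C#-E) is major, so it is III.
The scale of B minor (natural minor) is B C# D E F# G A; A is degree 7, and the triad built there (A-C#-E) is major, so it is VII.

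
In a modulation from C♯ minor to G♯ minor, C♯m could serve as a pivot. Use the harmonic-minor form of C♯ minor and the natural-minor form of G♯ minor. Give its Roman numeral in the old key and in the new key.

i in C♯ minor; iv in G♯ minor

The scale of C♯ minor (harmonic minor) is C♯ D♯ E F♯ G♯ A B♯; C♯ is degree 1, and the triad built there (C♯-E-G♯) is minor, so it is i.
The scale of G♯ minor (natural minor) is G♯ A♯ B C♯ D♯ E F♯; C♯ is degree 4, and the triad built there (C♯-E-G♯) is minor, so it is iv.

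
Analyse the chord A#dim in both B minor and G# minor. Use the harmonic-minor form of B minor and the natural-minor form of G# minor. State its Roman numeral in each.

vii° in B minor; ii° in G# minor

The scale of B minor (harmonic minor) is B C# D E F# G A#; A# is degree 7, and the triad built there (A#-C#-E) is diminished, so it is vii°.
The scale of G# minor (natural minor) is G# A# B C# D# E F#; A# is degree 2, and the triad built there (A#-C#-E) is diminished, so it is ii°.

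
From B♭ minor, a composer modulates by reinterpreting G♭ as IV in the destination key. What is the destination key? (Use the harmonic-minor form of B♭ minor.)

The numeral IV denotes a major triad on scale degree 4. With G♭ on degree 4, the tonic of the new key is D♭.
Degree 4 carries a major triad in major keys, so the destination is D♭ major.
Check: the diatonic triads of D♭ major are D♭ (I), E♭m (ii), Fm (iii), G♭ (IV), A♭ (V), B♭m (vi), Cdim (vii°) — G♭ is indeed IV.

D♭ major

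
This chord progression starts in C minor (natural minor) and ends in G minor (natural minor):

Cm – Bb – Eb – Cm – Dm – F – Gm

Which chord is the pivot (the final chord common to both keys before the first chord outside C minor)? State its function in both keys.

Cm — i in C minor, iv in G minor

Chords diatonic to C minor: Cm, Ddim, Eb, Fm, Gm, Ab, Bb.
Reading the progression, the first chord not in that set is Dm, so the modulation leaves C minor there.
The chord immediately before Dm is Cm, which is diatonic to both keys: i in C minor and iv in G minor.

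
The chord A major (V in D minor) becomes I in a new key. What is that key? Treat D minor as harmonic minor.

A major

The numeral I denotes a major triad on scale degree 1. With A on degree 1, the tonic of the new key is A.
Degree 1 carries a major triad in major keys, so the destination is A major.
Check: the diatonic triads of A major are A (I), Bm (ii), C#m (iii), D (IV), E (V), F#m (vi), G#dim (vii°) — A major is indeed I.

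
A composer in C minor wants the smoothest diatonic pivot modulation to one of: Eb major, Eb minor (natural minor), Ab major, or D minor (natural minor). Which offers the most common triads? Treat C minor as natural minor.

Eb major

Triads of C minor (natural minor): Cm (i), Ddim (ii°), Eb (III), Fm (iv), Gm (v), Ab (VI), Bb (VII).
Eb major shares 7: Cm, Ddim, Eb, Fm, Gm, Ab, Bb.
Eb minor (natural minor) shares 0: none.
Ab major shares 4: Cm, Eb, Fm, Ab.
D minor (natural minor) shares 2: Gm, Bb.
The most common triads (7) are shared with Eb major.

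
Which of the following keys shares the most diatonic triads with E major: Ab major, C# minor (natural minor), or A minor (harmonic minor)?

Triads of E major: E (I), F#m (ii), G#m (iii), A (IV), B (V), C#m (vi), D#dim (vii°).
Ab major shares 0: none.
C# minor (natural minor) shares 7: E, F#m, G#m, A, B, C#m, D#dim.
A minor (harmonic minor) shares 1: E.
The most common triads (7) are shared with C# minor.

C# minor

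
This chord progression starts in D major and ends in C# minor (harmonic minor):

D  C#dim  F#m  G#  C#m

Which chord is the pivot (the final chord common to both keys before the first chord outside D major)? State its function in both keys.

F#m — iii in D major, iv in C# minor

Chords diatonic to D major: D, Em, F#m, G, A, Bm, C#dim.
Reading the progression, the first chord not in that set is G#, so the modulation leaves D major there.
The chord immediately before G# is F#m, which is diatonic to both keys: iii in D major and iv in C# minor.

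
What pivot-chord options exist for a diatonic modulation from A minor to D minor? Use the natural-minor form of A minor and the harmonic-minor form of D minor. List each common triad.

Triads in A minor (natural minor): Am (i), Bdim (ii°), C (III), Dm (iv), Em (v), F (VI), G (VII).
Triads in D minor (harmonic minor): Dm (i), Edim (ii°), Faug (III+), Gm (iv), A (V), Bb (VI), C#dim (vii°).
Shared triads with their functions: Dm (iv in A minor, i in D minor).

Dm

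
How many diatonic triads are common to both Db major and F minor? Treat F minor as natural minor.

Diatonic triads of Db major: Db major (I), Eb minor (ii), F minor (iii), Gb major (IV), Ab major (V), Bb minor (vi), C diminished (vii°).
Diatonic triads of F minor (natural minor): F minor (i), G diminished (ii°), Ab major (III), Bb minor (iv), C minor (v), Db major (VI), Eb major (VII).
Matching root and quality in both lists: Db major, F minor, Ab major, Bb minor.
That gives 4 common triads.

4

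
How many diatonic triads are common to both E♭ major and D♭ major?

2

Diatonic triads of E♭ major: E♭ (I), Fm (ii), Gm (iii), A♭ (IV), B♭ (V), Cm (vi), Ddim (vii°).
Diatonic triads of D♭ major: D♭ (I), E♭m (ii), Fm (iii), G♭ (IV), A♭ (V), B♭m (vi), Cdim (vii°).
Matching root and quality in both lists: Fm, A♭.
That gives 2 common triads.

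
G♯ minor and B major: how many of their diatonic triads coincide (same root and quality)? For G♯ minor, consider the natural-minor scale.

7

Diatonic triads of G♯ minor (natural minor): G♯m (i), A♯dim (ii°), B (III), C♯m (iv), D♯m (v), E (VI), F♯ (VII).
Diatonic triads of B major: B (I), C♯m (ii), D♯m (iii), E (IV), F♯ (V), G♯m (vi), A♯dim (vii°).
Matching root and quality in both lists: G♯m, A♯dim, B, C♯m, D♯m, E, F♯.
That gives 7 common triads.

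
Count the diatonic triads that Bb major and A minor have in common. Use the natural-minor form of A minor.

2

Diatonic triads of Bb major: Bb (I), Cm (ii), Dm (iii), Eb (IV), F (V), Gm (vi), Adim (vii°).
Diatonic triads of A minor (natural minor): Am (i), Bdim (ii°), C (III), Dm (iv), Em (v), F (VI), G (VII).
Matching root and quality in both lists: Dm, F.
That gives 2 common triads.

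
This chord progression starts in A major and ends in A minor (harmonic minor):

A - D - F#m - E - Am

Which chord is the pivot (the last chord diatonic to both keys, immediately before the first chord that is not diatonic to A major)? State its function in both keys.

E — V in A major, V in A minor

Chords diatonic to A major: A, Bm, C#m, D, E, F#m, G#dim.
Reading the progression, the first chord not in that set is Am, so the modulation leaves A major there.
The chord immediately before Am is E, which is diatonic to both keys: V in A major and V in A minor.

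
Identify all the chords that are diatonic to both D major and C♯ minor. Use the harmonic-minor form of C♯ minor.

Triads in D major: D (I), Em (ii), F♯m (iii), G (IV), A (V), Bm (vi), C♯dim (vii°).
Triads in C♯ minor (harmonic minor): C♯m (i), D♯dim (ii°), Eaug (III+), F♯m (iv), G♯ (V), A (VI), B♯dim (vii°).
Shared triads with their functions: F♯m (iii in D major, iv in C♯ minor); A (V in D major, VI in C♯ minor).

F♯m, A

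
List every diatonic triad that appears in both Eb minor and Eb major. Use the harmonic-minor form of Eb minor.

Bb, Ddim

Triads in Eb minor (harmonic minor): Eb minor (i), F diminished (ii°), Gb augmented (III+), Ab minor (iv), Bb major (V), Cb major (VI), D diminished (vii°).
Triads in Eb major: Eb major (I), F minor (ii), G minor (iii), Ab major (IV), Bb major (V), C minor (vi), D diminished (vii°).
Shared triads with their functions: Bb major (V in Eb minor, V in Eb major); D diminished (vii° in Eb minor, vii° in Eb major).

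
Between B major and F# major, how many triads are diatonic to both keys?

Diatonic triads of B major: B (I), C#m (ii), D#m (iii), E (IV), F# (V), G#m (vi), A#dim (vii°).
Diatonic triads of F# major: F# (I), G#m (ii), A#m (iii), B (IV), C# (V), D#m (vi), E#dim (vii°).
Matching root and quality in both lists: B, D#m, F#, G#m.
That gives 4 common triads.

4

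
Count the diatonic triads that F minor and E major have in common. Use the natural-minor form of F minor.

0

Diatonic triads of F minor (natural minor): Fm (i), Gdim (ii°), Ab (III), Bbm (iv), Cm (v), Db (VI), Eb (VII).
Diatonic triads of E major: E (I), F#m (ii), G#m (iii), A (IV), B (V), C#m (vi), D#dim (vii°).
No triad has the same root and quality in both keys.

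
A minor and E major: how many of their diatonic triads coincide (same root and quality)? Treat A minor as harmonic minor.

Diatonic triads of A minor (harmonic minor): Am (i), Bdim (ii°), Caug (III+), Dm (iv), E (V), F (VI), G#dim (vii°).
Diatonic triads of E major: E (I), F#m (ii), G#m (iii), A (IV), B (V), C#m (vi), D#dim (vii°).
Matching root and quality in both lists: E.
That gives 1 common triad.

1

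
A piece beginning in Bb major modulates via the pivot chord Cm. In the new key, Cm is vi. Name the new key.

Eb major

The numeral vi denotes a minor triad on scale degree 6. With C on degree 6, the tonic of the new key is Eb.
Degree 6 carries a minor triad in major keys, so the destination is Eb major.
Check: the diatonic triads of Eb major are Eb (I), Fm (ii), Gm (iii), Ab (IV), Bb (V), Cm (vi), Ddim (vii°) — Cm is indeed vi.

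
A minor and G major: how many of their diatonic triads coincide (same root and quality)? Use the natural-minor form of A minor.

Diatonic triads of A minor (natural minor): A minor (i), B diminished (ii°), C major (III), D minor (iv), E minor (v), F major (VI), G major (VII).
Diatonic triads of G major: G major (I), A minor (ii), B minor (iii), C major (IV), D major (V), E minor (vi), F# diminished (vii°).
Matching root and quality in both lists: A minor, C major, E minor, G major.
That gives 4 common triads.

4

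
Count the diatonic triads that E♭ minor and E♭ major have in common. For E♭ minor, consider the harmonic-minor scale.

Diatonic triads of E♭ minor (harmonic minor): E♭m (i), Fdim (ii°), G♭aug (III+), A♭m (iv), B♭ (V), C♭ (VI), Ddim (vii°).
Diatonic triads of E♭ major: E♭ (I), Fm (ii), Gm (iii), A♭ (IV), B♭ (V), Cm (vi), Ddim (vii°).
Matching root and quality in both lists: B♭, Ddim.
That gives 2 common triads.

2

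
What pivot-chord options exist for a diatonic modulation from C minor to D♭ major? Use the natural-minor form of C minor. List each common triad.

Fm, A♭

Triads in C minor (natural minor): Cm (i), Ddim (ii°), E♭ (III), Fm (iv), Gm (v), A♭ (VI), B♭ (VII).
Triads in D♭ major: D♭ (I), E♭m (ii), Fm (iii), G♭ (IV), A♭ (V), B♭m (vi), Cdim (vii°).
Shared triads with their functions: Fm (iv in C minor, iii in D♭ major); A♭ (VI in C minor, V in D♭ major).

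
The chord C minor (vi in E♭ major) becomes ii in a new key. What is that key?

The numeral ii denotes a minor triad on scale degree 2. With C on degree 2, the tonic of the new key is B♭.
Degree 2 carries a minor triad in major keys, so the destination is B♭ major.
Check: the diatonic triads of B♭ major are B♭ (I), Cm (ii), Dm (iii), E♭ (IV), F (V), Gm (vi), Adim (vii°) — C minor is indeed ii.

B♭ major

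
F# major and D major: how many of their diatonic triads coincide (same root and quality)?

0

Diatonic triads of F# major: F# (I), G#m (ii), A#m (iii), B (IV), C# (V), D#m (vi), E#dim (vii°).
Diatonic triads of D major: D (I), Em (ii), F#m (iii), G (IV), A (V), Bm (vi), C#dim (vii°).
No triad has the same root and quality in both keys.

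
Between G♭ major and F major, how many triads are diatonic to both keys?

Diatonic triads of G♭ major: G♭ (I), A♭m (ii), B♭m (iii), C♭ (IV), D♭ (V), E♭m (vi), Fdim (vii°).
Diatonic triads of F major: F (I), Gm (ii), Am (iii), B♭ (IV), C (V), Dm (vi), Edim (vii°).
No triad has the same root and quality in both keys.

0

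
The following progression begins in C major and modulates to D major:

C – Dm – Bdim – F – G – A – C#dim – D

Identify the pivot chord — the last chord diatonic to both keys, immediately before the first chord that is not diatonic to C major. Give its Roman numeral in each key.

G — V in C major, IV in D major

Chords diatonic to C major: C, Dm, Em, F, G, Am, Bdim.
Reading the progression, the first chord not in that set is A, so the modulation leaves C major there.
The chord immediately before A is G, which is diatonic to both keys: V in C major and IV in D major.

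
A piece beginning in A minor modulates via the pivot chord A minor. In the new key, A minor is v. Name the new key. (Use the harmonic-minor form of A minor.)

D minor

The numeral v denotes a minor triad on scale degree 5. With A on degree 5, the tonic of the new key is D.
Degree 5 carries a minor triad in natural-minor keys, so the destination is D minor.
Check: the diatonic triads of D minor (natural minor) are Dm (i), Edim (ii°), F (III), Gm (iv), Am (v), B♭ (VI), C (VII) — A minor is indeed v.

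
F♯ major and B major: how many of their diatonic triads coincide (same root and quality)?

4

Diatonic triads of F♯ major: F♯ major (I), G♯ minor (ii), A♯ minor (iii), B major (IV), C♯ major (V), D♯ minor (vi), E♯ diminished (vii°).
Diatonic triads of B major: B major (I), C♯ minor (ii), D♯ minor (iii), E major (IV), F♯ major (V), G♯ minor (vi), A♯ diminished (vii°).
Matching root and quality in both lists: F♯ major, G♯ minor, B major, D♯ minor.
That gives 4 common triads.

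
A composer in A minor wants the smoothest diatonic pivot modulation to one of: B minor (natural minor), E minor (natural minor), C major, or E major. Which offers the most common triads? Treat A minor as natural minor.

Triads of A minor (natural minor): Am (i), Bdim (ii°), C (III), Dm (iv), Em (v), F (VI), G (VII).
B minor (natural minor) shares 2: Em, G.
E minor (natural minor) shares 4: Am, C, Em, G.
C major shares 7: Am, Bdim, C, Dm, Em, F, G.
E major shares 0: none.
The most common triads (7) are shared with C major.

C major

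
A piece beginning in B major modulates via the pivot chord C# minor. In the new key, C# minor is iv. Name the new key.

The numeral iv denotes a minor triad on scale degree 4. With C# on degree 4, the tonic of the new key is G#.
Degree 4 carries a minor triad in minor keys, so the destination is G# minor.
Check: the diatonic triads of G# minor (natural minor) are G#m (i), A#dim (ii°), B (III), C#m (iv), D#m (v), E (VI), F# (VII) — C# minor is indeed iv.

G# minor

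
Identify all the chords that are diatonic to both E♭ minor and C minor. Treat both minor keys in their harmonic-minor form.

Triads in E♭ minor (harmonic minor): E♭m (i), Fdim (ii°), G♭aug (III+), A♭m (iv), B♭ (V), C♭ (VI), Ddim (vii°).
Triads in C minor (harmonic minor): Cm (i), Ddim (ii°), E♭aug (III+), Fm (iv), G (V), A♭ (VI), Bdim (vii°).
Shared triads with their functions: Ddim (vii° in E♭ minor, ii° in C minor).

Ddim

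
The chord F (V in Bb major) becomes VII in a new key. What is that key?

G minor

The numeral VII denotes a major triad on scale degree 7. With F on degree 7, the tonic of the new key is G.
Degree 7 carries a major triad in natural-minor keys, so the destination is G minor.
Check: the diatonic triads of G minor (natural minor) are Gm (i), Adim (ii°), Bb (III), Cm (iv), Dm (v), Eb (VI), F (VII) — F is indeed VII.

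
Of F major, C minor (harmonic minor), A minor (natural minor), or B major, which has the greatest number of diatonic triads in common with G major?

A minor

Triads of G major: G major (I), A minor (ii), B minor (iii), C major (IV), D major (V), E minor (vi), F# diminished (vii°).
F major shares 2: Am, C.
C minor (harmonic minor) shares 1: G.
A minor (natural minor) shares 4: G, Am, C, Em.
B major shares 0: none.
The most common triads (4) are shared with A minor.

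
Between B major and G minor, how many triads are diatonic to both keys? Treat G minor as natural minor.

Diatonic triads of B major: B (I), C#m (ii), D#m (iii), E (IV), F# (V), G#m (vi), A#dim (vii°).
Diatonic triads of G minor (natural minor): Gm (i), Adim (ii°), Bb (III), Cm (iv), Dm (v), Eb (VI), F (VII).
No triad has the same root and quality in both keys.

0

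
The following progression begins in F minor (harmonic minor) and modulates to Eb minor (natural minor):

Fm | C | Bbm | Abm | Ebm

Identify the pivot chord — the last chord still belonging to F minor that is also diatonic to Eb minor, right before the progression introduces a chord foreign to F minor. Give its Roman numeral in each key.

Chords diatonic to F minor: Fm, Gdim, Abaug, Bbm, C, Db, Edim.
Reading the progression, the first chord not in that set is Abm, so the modulation leaves F minor there.
The chord immediately before Abm is Bbm, which is diatonic to both keys: iv in F minor and v in Eb minor.

Bbm — iv in F minor, v in Eb minor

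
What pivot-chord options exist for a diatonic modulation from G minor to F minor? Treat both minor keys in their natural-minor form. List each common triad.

Triads in G minor (natural minor): G minor (i), A diminished (ii°), B♭ major (III), C minor (iv), D minor (v), E♭ major (VI), F major (VII).
Triads in F minor (natural minor): F minor (i), G diminished (ii°), A♭ major (III), B♭ minor (iv), C minor (v), D♭ major (VI), E♭ major (VII).
Shared triads with their functions: C minor (iv in G minor, v in F minor); E♭ major (VI in G minor, VII in F minor).

Cm, E♭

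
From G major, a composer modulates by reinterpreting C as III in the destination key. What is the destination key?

The numeral III denotes a major triad on scale degree 3. With C on degree 3, the tonic of the new key is A.
Degree 3 carries a major triad in natural-minor keys, so the destination is A minor.
Check: the diatonic triads of A minor (natural minor) are Am (i), Bdim (ii°), C (III), Dm (iv), Em (v), F (VI), G (VII) — C is indeed III.

A minor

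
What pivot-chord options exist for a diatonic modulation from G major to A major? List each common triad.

Bm, D

Triads in G major: G major (I), A minor (ii), B minor (iii), C major (IV), D major (V), E minor (vi), F# diminished (vii°).
Triads in A major: A major (I), B minor (ii), C# minor (iii), D major (IV), E major (V), F# minor (vi), G# diminished (vii°).
Shared triads with their functions: B minor (iii in G major, ii in A major); D major (V in G major, IV in A major).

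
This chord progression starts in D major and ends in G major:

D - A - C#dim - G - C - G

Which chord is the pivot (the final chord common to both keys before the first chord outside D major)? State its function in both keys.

Chords diatonic to D major: D, Em, F#m, G, A, Bm, C#dim.
Reading the progression, the first chord not in that set is C, so the modulation leaves D major there.
The chord immediately before C is G, which is diatonic to both keys: IV in D major and I in G major.

G — IV in D major, I in G major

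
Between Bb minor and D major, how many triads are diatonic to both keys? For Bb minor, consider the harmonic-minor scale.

0

Diatonic triads of Bb minor (harmonic minor): Bbm (i), Cdim (ii°), Dbaug (III+), Ebm (iv), F (V), Gb (VI), Adim (vii°).
Diatonic triads of D major: D (I), Em (ii), F#m (iii), G (IV), A (V), Bm (vi), C#dim (vii°).
No triad has the same root and quality in both keys.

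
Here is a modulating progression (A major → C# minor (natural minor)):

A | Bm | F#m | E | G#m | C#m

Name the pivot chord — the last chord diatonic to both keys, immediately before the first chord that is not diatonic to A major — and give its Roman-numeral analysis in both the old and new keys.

E — V in A major, III in C# minor

Chords diatonic to A major: A, Bm, C#m, D, E, F#m, G#dim.
Reading the progression, the first chord not in that set is G#m, so the modulation leaves A major there.
The chord immediately before G#m is E, which is diatonic to both keys: V in A major and III in C# minor.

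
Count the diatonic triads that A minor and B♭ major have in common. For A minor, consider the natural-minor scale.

Diatonic triads of A minor (natural minor): A minor (i), B diminished (ii°), C major (III), D minor (iv), E minor (v), F major (VI), G major (VII).
Diatonic triads of B♭ major: B♭ major (I), C minor (ii), D minor (iii), E♭ major (IV), F major (V), G minor (vi), A diminished (vii°).
Matching root and quality in both lists: D minor, F major.
That gives 2 common triads.

2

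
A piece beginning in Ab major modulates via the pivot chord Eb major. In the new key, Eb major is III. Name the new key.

The numeral III denotes a major triad on scale degree 3. With Eb on degree 3, the tonic of the new key is C.
Degree 3 carries a major triad in natural-minor keys, so the destination is C minor.
Check: the diatonic triads of C minor (natural minor) are Cm (i), Ddim (ii°), Eb (III), Fm (iv), Gm (v), Ab (VI), Bb (VII) — Eb major is indeed III.

C minor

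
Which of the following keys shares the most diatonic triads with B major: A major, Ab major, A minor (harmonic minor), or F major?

A major

Triads of B major: B major (I), C# minor (ii), D# minor (iii), E major (IV), F# major (V), G# minor (vi), A# diminished (vii°).
A major shares 2: C#m, E.
Ab major shares 0: none.
A minor (harmonic minor) shares 1: E.
F major shares 0: none.
The most common triads (2) are shared with A major.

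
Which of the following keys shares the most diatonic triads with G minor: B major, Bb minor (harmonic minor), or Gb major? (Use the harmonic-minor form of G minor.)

Triads of G minor (harmonic minor): G minor (i), A diminished (ii°), Bb augmented (III+), C minor (iv), D major (V), Eb major (VI), F# diminished (vii°).
B major shares 0: none.
Bb minor (harmonic minor) shares 1: Adim.
Gb major shares 0: none.
The most common triads (1) are shared with Bb minor.

Bb minor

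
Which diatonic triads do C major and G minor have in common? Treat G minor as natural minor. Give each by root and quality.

Triads in C major: C (I), Dm (ii), Em (iii), F (IV), G (V), Am (vi), Bdim (vii°).
Triads in G minor (natural minor): Gm (i), Adim (ii°), B♭ (III), Cm (iv), Dm (v), E♭ (VI), F (VII).
Shared triads with their functions: Dm (ii in C major, v in G minor); F (IV in C major, VII in G minor).

Dm, F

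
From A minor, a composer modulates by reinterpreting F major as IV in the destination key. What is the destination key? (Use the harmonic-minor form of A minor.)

The numeral IV denotes a major triad on scale degree 4. With F on degree 4, the tonic of the new key is C.
Degree 4 carries a major triad in major keys, so the destination is C major.
Check: the diatonic triads of C major are C (I), Dm (ii), Em (iii), F (IV), G (V), Am (vi), Bdim (vii°) — F major is indeed IV.

C major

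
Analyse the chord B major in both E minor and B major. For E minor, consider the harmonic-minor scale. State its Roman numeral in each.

The scale of E minor (harmonic minor) is E F# G A B C D#; B is degree 5, and the triad built there (B-D#-F#) is major, so it is V.
The scale of B major is B C# D# E F# G# A#; B is degree 1, and the triad built there (B-D#-F#) is major, so it is I.

V in E minor; I in B major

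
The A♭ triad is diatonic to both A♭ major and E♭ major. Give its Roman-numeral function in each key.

I in A♭ major; IV in E♭ major

The scale of A♭ major is A♭ B♭ C D♭ E♭ F G; A♭ is degree 1, and the triad built there (A♭-C-E♭) is major, so it is I.
The scale of E♭ major is E♭ F G A♭ B♭ C D; A♭ is degree 4, and the triad built there (A♭-C-E♭) is major, so it is IV.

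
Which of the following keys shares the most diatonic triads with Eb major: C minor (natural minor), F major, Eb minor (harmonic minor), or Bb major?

Triads of Eb major: Eb (I), Fm (ii), Gm (iii), Ab (IV), Bb (V), Cm (vi), Ddim (vii°).
C minor (natural minor) shares 7: Eb, Fm, Gm, Ab, Bb, Cm, Ddim.
F major shares 2: Gm, Bb.
Eb minor (harmonic minor) shares 2: Bb, Ddim.
Bb major shares 4: Eb, Gm, Bb, Cm.
The most common triads (7) are shared with C minor.

C minor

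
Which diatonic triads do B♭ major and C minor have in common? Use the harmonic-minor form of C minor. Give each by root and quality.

Cm

Triads in B♭ major: B♭ major (I), C minor (ii), D minor (iii), E♭ major (IV), F major (V), G minor (vi), A diminished (vii°).
Triads in C minor (harmonic minor): C minor (i), D diminished (ii°), E♭ augmented (III+), F minor (iv), G major (V), A♭ major (VI), B diminished (vii°).
Shared triads with their functions: C minor (ii in B♭ major, i in C minor).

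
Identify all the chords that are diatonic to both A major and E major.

A, C♯m, E, F♯m

Triads in A major: A (I), Bm (ii), C♯m (iii), D (IV), E (V), F♯m (vi), G♯dim (vii°).
Triads in E major: E (I), F♯m (ii), G♯m (iii), A (IV), B (V), C♯m (vi), D♯dim (vii°).
Shared triads with their functions: A (I in A major, IV in E major); C♯m (iii in A major, vi in E major); E (V in A major, I in E major); F♯m (vi in A major, ii in E major).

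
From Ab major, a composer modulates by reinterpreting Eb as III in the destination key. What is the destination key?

The numeral III denotes a major triad on scale degree 3. With Eb on degree 3, the tonic of the new key is C.
Degree 3 carries a major triad in natural-minor keys, so the destination is C minor.
Check: the diatonic triads of C minor (natural minor) are Cm (i), Ddim (ii°), Eb (III), Fm (iv), Gm (v), Ab (VI), Bb (VII) — Eb is indeed III.

C minor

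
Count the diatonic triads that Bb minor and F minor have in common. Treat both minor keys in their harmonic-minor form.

Diatonic triads of Bb minor (harmonic minor): Bbm (i), Cdim (ii°), Dbaug (III+), Ebm (iv), F (V), Gb (VI), Adim (vii°).
Diatonic triads of F minor (harmonic minor): Fm (i), Gdim (ii°), Abaug (III+), Bbm (iv), C (V), Db (VI), Edim (vii°).
Matching root and quality in both lists: Bbm.
That gives 1 common triad.

1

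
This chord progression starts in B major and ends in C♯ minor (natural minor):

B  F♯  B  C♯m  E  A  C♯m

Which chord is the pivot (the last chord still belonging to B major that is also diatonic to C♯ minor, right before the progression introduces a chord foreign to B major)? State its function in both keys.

Chords diatonic to B major: B, C♯m, D♯m, E, F♯, G♯m, A♯dim.
Reading the progression, the first chord not in that set is A, so the modulation leaves B major there.
The chord immediately before A is E, which is diatonic to both keys: IV in B major and III in C♯ minor.

E — IV in B major, III in C♯ minor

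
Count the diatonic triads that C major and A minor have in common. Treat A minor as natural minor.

7

Diatonic triads of C major: C (I), Dm (ii), Em (iii), F (IV), G (V), Am (vi), Bdim (vii°).
Diatonic triads of A minor (natural minor): Am (i), Bdim (ii°), C (III), Dm (iv), Em (v), F (VI), G (VII).
Matching root and quality in both lists: C, Dm, Em, F, G, Am, Bdim.
That gives 7 common triads.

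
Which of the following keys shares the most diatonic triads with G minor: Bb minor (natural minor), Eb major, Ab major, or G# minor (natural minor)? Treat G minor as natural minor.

Eb major

Triads of G minor (natural minor): Gm (i), Adim (ii°), Bb (III), Cm (iv), Dm (v), Eb (VI), F (VII).
Bb minor (natural minor) shares 0: none.
Eb major shares 4: Gm, Bb, Cm, Eb.
Ab major shares 2: Cm, Eb.
G# minor (natural minor) shares 0: none.
The most common triads (4) are shared with Eb major.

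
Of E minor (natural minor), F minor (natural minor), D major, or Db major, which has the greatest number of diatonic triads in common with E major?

Triads of E major: E (I), F#m (ii), G#m (iii), A (IV), B (V), C#m (vi), D#dim (vii°).
E minor (natural minor) shares 0: none.
F minor (natural minor) shares 0: none.
D major shares 2: F#m, A.
Db major shares 0: none.
The most common triads (2) are shared with D major.

D major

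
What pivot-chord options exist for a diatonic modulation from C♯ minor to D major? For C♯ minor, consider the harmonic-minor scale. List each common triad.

Triads in C♯ minor (harmonic minor): C♯ minor (i), D♯ diminished (ii°), E augmented (III+), F♯ minor (iv), G♯ major (V), A major (VI), B♯ diminished (vii°).
Triads in D major: D major (I), E minor (ii), F♯ minor (iii), G major (IV), A major (V), B minor (vi), C♯ diminished (vii°).
Shared triads with their functions: F♯ minor (iv in C♯ minor, iii in D major); A major (VI in C♯ minor, V in D major).

F♯m, A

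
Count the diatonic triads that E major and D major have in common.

2

Diatonic triads of E major: E major (I), F# minor (ii), G# minor (iii), A major (IV), B major (V), C# minor (vi), D# diminished (vii°).
Diatonic triads of D major: D major (I), E minor (ii), F# minor (iii), G major (IV), A major (V), B minor (vi), C# diminished (vii°).
Matching root and quality in both lists: F# minor, A major.
That gives 2 common triads.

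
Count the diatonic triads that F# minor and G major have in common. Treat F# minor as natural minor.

Diatonic triads of F# minor (natural minor): F#m (i), G#dim (ii°), A (III), Bm (iv), C#m (v), D (VI), E (VII).
Diatonic triads of G major: G (I), Am (ii), Bm (iii), C (IV), D (V), Em (vi), F#dim (vii°).
Matching root and quality in both lists: Bm, D.
That gives 2 common triads.

2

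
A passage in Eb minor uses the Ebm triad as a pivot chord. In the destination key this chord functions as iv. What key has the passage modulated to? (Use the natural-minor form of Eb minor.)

The numeral iv denotes a minor triad on scale degree 4. With Eb on degree 4, the tonic of the new key is Bb.
Degree 4 carries a minor triad in minor keys, so the destination is Bb minor.
Check: the diatonic triads of Bb minor (natural minor) are Bbm (i), Cdim (ii°), Db (III), Ebm (iv), Fm (v), Gb (VI), Ab (VII) — Ebm is indeed iv.

Bb minor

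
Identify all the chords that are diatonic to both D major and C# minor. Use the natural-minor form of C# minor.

Triads in D major: D (I), Em (ii), F#m (iii), G (IV), A (V), Bm (vi), C#dim (vii°).
Triads in C# minor (natural minor): C#m (i), D#dim (ii°), E (III), F#m (iv), G#m (v), A (VI), B (VII).
Shared triads with their functions: F#m (iii in D major, iv in C# minor); A (V in D major, VI in C# minor).

F#m, A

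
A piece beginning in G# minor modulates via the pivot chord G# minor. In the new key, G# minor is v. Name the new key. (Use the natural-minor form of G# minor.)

The numeral v denotes a minor triad on scale degree 5. With G# on degree 5, the tonic of the new key is C#.
Degree 5 carries a minor triad in natural-minor keys, so the destination is C# minor.
Check: the diatonic triads of C# minor (natural minor) are C#m (i), D#dim (ii°), E (III), F#m (iv), G#m (v), A (VI), B (VII) — G# minor is indeed v.

C# minor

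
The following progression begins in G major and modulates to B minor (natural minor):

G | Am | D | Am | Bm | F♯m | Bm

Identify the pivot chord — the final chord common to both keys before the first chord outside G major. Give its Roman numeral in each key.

Chords diatonic to G major: G, Am, Bm, C, D, Em, F♯dim.
Reading the progression, the first chord not in that set is F♯m, so the modulation leaves G major there.
The chord immediately before F♯m is Bm, which is diatonic to both keys: iii in G major and i in B minor.

Bm — iii in G major, i in B minor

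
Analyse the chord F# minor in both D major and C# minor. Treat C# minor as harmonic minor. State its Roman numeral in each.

iii in D major; iv in C# minor

The scale of D major is D E F# G A B C#; F# is degree 3, and the triad built there (F#-A-C#) is minor, so it is iii.
The scale of C# minor (harmonic minor) is C# D# E F# G# A B#; F# is degree 4, and the triad built there (F#-A-C#) is minor, so it is iv.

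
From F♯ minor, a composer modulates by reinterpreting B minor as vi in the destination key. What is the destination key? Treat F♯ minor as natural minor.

D major

The numeral vi denotes a minor triad on scale degree 6. With B on degree 6, the tonic of the new key is D.
Degree 6 carries a minor triad in major keys, so the destination is D major.
Check: the diatonic triads of D major are D (I), Em (ii), F♯m (iii), G (IV), A (V), Bm (vi), C♯dim (vii°) — B minor is indeed vi.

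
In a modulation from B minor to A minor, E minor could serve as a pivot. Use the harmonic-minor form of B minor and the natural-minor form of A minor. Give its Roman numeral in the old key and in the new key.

iv in B minor; v in A minor

The scale of B minor (harmonic minor) is B C# D E F# G A#; E is degree 4, and the triad built there (E-G-B) is minor, so it is iv.
The scale of A minor (natural minor) is A B C D E F G; E is degree 5, and the triad built there (E-G-B) is minor, so it is v.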